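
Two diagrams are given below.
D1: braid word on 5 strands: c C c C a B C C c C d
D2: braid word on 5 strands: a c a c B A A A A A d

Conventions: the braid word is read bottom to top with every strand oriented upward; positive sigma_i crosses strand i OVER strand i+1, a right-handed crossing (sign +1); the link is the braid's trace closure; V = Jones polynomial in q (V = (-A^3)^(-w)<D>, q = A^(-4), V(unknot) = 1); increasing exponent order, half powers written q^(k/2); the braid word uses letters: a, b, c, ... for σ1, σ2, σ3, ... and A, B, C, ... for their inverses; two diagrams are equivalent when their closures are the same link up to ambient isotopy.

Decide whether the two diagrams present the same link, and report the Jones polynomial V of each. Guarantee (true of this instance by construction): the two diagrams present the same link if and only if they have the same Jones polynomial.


equivalent: no
V(D1) = -q^(-5/2) - q^(-1/2)  (w -1, c 11, <D> = A^-1 + A^7)
V(D2) = q^(-7/2) - q^(-5/2) + q^(-3/2) - 2q^(-1/2) - q^(3/2)  [11 crossings, <D> = A^-9 + 2A^-1 - A^3 + A^7 - A^11, w = -1]
key observation: comparing 2 Jones polynomials yields 2 groups


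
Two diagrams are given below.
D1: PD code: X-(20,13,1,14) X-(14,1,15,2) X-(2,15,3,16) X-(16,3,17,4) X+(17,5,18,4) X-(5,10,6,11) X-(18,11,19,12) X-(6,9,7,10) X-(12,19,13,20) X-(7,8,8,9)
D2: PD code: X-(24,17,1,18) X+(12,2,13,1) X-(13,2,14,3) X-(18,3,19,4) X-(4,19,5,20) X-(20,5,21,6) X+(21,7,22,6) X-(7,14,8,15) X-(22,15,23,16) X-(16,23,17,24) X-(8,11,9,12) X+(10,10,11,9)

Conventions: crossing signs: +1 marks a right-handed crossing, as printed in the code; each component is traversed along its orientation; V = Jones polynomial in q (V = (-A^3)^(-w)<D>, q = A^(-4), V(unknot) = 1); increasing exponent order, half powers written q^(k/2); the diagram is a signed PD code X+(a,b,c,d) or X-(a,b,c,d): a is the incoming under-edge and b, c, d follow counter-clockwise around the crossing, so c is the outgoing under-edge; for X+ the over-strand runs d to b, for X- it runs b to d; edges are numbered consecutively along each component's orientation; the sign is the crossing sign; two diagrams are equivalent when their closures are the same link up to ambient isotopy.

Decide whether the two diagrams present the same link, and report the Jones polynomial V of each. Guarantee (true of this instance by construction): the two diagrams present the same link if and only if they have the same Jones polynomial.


same link: yes
V(D1) = -q^-7 + q^-6 - q^-5 + q^-4 + q^-2  [10 crossings, <D> = A^-16 + A^-8 - A^-4 + 1 - A^4, w = -8]
D2 (bracket A^-10 + A^-2 - A^2 + A^6 - A^10; 12 crossings at w = -6): V = -q^-7 + q^-6 - q^-5 + q^-4 + q^-2
note: Reidemeister moves carry D1 (10 crossings) to D2 (12)


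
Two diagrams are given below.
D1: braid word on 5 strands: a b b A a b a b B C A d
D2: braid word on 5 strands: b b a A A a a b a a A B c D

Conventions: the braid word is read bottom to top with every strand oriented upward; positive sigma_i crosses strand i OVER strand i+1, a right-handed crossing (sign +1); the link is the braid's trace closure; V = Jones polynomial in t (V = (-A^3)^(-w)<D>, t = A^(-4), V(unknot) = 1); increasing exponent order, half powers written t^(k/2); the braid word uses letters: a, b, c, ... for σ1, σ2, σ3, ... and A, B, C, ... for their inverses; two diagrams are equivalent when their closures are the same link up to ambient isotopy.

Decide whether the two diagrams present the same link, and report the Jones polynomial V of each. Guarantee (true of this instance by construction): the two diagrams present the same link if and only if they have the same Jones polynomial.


equivalent: yes
V(D1) = t + t^3 - t^4  (w +4, c 12, <D> = -A^-4 + 1 + A^8)
V(D2) = t + t^3 - t^4  (w +4, c 14, <D> = -A^-4 + 1 + A^8)
why: all 2 diagrams share one V(t), hence one class


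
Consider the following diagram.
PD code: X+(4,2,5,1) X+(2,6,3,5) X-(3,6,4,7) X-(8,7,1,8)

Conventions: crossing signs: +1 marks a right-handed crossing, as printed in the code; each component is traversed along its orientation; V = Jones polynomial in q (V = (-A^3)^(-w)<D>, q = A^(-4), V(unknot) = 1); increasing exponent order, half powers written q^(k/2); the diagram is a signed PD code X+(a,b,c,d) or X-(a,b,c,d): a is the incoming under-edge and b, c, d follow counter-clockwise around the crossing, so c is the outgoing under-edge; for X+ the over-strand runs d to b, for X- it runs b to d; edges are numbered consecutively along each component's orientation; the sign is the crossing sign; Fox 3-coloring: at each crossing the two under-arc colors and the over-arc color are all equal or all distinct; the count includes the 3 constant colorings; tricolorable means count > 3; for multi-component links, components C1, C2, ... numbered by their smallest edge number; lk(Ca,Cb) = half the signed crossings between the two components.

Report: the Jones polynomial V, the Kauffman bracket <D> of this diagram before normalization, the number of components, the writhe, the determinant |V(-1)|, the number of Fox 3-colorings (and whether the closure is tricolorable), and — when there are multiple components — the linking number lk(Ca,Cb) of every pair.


Jones polynomial: V(q) = 1
<D> = 1; writhe 0
components 1, writhe 0 (4 crossings)
3-colorings: 3 of 3^4, det 1 — not tricolorable
note: det 1 = |V(-1)|; not divisible by 3, so not tricolorable


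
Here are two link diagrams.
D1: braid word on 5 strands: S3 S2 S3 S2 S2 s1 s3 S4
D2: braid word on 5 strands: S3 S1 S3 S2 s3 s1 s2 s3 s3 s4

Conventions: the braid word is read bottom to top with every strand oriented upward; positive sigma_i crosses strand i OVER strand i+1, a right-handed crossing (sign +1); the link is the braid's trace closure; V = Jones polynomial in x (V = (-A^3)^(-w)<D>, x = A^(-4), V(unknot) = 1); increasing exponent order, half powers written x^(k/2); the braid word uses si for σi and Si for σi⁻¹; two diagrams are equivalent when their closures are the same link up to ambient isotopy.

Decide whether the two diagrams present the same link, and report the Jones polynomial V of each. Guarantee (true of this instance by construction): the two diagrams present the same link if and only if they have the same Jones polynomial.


equivalent: no
D1 (bracket A^-8 + 1 - A^4; 8 crossings at w = -4): V = -x^-4 + x^-3 + x^-1
V(D2) = 1  [10 crossings, <D> = A^6, w = +2]
observation: 2 values of V(x) split the 2 diagrams


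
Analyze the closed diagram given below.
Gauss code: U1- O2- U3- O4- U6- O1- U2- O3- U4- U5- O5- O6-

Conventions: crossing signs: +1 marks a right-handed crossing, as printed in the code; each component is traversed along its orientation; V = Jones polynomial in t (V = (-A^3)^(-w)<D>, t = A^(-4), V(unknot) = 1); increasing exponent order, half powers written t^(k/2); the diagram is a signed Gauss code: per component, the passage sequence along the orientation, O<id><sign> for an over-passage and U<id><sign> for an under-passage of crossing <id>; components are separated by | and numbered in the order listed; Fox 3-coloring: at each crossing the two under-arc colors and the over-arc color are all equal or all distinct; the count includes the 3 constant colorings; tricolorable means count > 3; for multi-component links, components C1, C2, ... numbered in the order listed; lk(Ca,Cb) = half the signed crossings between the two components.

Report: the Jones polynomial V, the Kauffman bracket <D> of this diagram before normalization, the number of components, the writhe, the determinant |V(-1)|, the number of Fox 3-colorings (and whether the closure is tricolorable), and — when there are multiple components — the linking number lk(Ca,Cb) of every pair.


Jones polynomial: V(t) = -t^-7 + t^-6 - t^-5 + t^-4 + t^-2
<D> = A^-10 + A^-2 - A^2 + A^6 - A^10; writhe -6
components 1, writhe -6 (6 crossings)
3-colorings: 3 of 3^6, det 5 — not tricolorable
note: w = -6 (over 6 crossings) is diagram-only; (-A^3)^(6) removes it from V


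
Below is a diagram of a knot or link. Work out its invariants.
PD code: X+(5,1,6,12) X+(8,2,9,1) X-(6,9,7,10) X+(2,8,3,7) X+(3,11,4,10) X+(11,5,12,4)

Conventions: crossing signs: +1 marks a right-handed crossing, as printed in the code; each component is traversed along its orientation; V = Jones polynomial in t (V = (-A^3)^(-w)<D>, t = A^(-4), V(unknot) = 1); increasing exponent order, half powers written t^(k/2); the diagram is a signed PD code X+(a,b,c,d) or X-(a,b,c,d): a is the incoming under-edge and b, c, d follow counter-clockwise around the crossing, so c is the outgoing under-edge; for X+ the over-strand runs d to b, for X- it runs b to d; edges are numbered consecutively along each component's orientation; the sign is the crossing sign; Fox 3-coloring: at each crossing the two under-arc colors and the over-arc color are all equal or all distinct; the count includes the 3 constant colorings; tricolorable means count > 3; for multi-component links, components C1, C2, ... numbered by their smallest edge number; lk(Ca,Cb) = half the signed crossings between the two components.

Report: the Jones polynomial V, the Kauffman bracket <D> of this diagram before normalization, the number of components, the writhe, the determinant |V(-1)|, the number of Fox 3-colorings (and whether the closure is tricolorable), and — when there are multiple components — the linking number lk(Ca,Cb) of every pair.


V(t) = t - t^2 + 2t^3 - t^4 + t^5 - t^6
bracket: -A^-12 + A^-8 - A^-4 + 2 - A^4 + A^8, w = +4
1 component, writhe +4, over 6 crossings
det 7, colorings 3 of 3^6 — not tricolorable
observation: the span of V is 5, forcing >= 5 crossings in any diagram


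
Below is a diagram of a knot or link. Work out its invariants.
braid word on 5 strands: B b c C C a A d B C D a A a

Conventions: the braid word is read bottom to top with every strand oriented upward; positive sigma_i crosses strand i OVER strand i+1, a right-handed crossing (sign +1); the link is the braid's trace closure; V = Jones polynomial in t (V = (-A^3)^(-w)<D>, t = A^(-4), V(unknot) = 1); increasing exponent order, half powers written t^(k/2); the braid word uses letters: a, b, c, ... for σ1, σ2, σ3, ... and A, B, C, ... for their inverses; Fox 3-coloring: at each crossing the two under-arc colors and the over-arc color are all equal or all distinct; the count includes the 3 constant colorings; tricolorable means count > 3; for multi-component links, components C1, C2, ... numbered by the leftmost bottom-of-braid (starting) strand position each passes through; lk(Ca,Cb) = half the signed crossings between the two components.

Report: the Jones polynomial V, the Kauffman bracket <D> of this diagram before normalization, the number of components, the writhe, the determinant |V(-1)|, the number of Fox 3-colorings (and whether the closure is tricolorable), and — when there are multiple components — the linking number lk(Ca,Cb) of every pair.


V(t) = 1
bracket: A^-6, w = -2
1 component, writhe -2, over 14 crossings
det 1, colorings 3 of 3^14 — not tricolorable
observation: w = -2 (over 14 crossings) is diagram-only; (-A^3)^(2) removes it from V


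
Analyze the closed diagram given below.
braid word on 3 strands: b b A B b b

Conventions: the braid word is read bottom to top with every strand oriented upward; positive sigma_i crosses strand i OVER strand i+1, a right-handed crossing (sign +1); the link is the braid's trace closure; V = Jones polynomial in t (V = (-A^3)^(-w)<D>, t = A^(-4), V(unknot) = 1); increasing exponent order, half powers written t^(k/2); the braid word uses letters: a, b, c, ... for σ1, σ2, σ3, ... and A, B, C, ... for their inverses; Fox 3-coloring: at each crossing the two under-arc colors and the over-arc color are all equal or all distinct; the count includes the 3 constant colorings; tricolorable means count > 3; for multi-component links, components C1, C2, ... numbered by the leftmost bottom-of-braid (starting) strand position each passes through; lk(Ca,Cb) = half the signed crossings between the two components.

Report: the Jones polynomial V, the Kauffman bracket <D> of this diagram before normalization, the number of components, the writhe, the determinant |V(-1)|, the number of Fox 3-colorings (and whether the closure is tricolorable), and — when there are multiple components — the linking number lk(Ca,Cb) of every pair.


V = t + t^3 - t^4
<D> = -A^-10 + A^-6 + A^2 (w = +2)
1 component over 6 crossings, w = +2
9 Fox colorings among 3^6, |V(-1)| = 3: tricolorable
why: free reduction leaves σ2 σ2 σ1⁻¹ σ2 of the original 6 letters


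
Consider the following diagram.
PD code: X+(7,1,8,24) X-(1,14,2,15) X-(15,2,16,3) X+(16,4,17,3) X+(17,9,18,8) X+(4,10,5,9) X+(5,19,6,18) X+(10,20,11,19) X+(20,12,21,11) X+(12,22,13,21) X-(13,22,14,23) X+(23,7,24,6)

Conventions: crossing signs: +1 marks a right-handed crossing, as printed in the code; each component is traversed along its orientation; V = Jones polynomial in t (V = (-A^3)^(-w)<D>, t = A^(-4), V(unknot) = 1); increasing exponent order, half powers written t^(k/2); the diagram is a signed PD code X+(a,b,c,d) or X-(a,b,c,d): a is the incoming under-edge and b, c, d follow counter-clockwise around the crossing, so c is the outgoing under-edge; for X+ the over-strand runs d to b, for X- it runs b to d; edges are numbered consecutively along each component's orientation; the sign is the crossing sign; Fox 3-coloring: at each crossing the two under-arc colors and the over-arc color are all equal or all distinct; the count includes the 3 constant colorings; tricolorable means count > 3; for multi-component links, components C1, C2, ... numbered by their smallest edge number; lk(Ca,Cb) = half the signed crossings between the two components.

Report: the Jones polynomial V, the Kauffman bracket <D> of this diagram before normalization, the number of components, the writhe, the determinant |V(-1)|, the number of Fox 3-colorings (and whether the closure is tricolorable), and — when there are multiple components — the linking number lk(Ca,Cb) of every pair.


V(t) = t^2 + 2t^4 - 2t^5 + t^6 - 2t^7 + t^8
bracket: A^-14 - 2A^-10 + A^-6 - 2A^-2 + 2A^2 + A^10, w = +6
1 component, writhe +6, over 12 crossings
det 9, colorings 27 of 3^12 — tricolorable
observation: det 9 = |V(-1)|; divisible by 3, so tricolorable


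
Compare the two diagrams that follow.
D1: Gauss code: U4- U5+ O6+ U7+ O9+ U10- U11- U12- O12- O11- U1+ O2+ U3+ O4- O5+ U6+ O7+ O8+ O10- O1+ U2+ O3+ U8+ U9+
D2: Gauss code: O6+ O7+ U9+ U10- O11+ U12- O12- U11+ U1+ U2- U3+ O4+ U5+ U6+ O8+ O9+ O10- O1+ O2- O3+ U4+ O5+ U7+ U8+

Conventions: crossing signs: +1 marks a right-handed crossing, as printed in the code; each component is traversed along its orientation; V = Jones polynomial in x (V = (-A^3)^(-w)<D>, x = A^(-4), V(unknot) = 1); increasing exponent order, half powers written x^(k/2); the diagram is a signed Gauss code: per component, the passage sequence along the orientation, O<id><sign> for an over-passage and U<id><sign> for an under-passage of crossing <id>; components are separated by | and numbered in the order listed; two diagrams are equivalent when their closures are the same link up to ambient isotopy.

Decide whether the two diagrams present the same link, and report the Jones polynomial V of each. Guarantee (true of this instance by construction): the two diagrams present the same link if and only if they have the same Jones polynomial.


equivalent: yes
D1 (bracket -A^-16 + A^-12 - A^-8 + A^-4 + A^4; 12 crossings at w = +4): V = x^2 + x^4 - x^5 + x^6 - x^7
V(D2) = x^2 + x^4 - x^5 + x^6 - x^7  (w +6, c 12, <D> = -A^-10 + A^-6 - A^-2 + A^2 + A^10)
key observation: from 12 to 12 crossings by R-moves: one link, two diagrams


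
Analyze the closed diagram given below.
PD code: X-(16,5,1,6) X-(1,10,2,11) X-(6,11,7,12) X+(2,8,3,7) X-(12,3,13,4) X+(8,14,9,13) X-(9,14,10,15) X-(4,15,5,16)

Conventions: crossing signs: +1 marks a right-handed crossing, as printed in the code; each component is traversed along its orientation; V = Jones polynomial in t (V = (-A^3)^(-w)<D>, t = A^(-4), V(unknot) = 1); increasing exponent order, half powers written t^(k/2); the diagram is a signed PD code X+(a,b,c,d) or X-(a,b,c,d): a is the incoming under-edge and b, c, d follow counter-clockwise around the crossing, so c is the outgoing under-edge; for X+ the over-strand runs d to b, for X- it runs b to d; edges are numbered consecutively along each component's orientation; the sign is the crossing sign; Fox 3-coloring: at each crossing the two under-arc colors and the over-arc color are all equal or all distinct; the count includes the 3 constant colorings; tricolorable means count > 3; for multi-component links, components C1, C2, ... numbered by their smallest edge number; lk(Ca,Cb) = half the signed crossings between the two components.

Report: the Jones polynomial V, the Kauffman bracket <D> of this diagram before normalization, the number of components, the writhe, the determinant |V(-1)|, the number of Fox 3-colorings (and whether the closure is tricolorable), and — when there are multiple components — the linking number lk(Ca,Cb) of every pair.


Jones polynomial: V(t) = -t^-4 + t^-3 + t^-1
<D> = A^-8 + 1 - A^4; writhe -4
components 1, writhe -4 (8 crossings)
3-colorings: 9 of 3^8, det 3 — tricolorable
note: V spans 3 powers of t: at least 3 crossings in any diagram


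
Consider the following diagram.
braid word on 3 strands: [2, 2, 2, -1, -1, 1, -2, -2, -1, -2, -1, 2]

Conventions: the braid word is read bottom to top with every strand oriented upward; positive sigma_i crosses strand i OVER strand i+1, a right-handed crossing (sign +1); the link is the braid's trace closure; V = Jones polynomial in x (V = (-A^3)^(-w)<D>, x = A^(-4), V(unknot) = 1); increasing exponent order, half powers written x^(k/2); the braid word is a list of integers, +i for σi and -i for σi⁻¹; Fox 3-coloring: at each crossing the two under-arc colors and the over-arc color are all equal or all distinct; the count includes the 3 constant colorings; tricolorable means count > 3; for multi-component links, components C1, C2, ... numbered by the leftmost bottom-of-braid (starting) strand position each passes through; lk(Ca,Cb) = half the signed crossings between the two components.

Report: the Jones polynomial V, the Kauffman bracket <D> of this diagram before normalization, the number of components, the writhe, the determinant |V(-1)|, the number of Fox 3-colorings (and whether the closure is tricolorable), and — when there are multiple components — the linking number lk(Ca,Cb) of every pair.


V = -x^-5 + x^-4 - x^-3 + 2x^-2 - x^-1 + 2 - x
<D> = -A^-10 + 2A^-6 - A^-2 + 2A^2 - A^6 + A^10 - A^14 (w = -2)
1 component over 12 crossings, w = -2
9 Fox colorings among 3^12, |V(-1)| = 9: tricolorable
why: det 9 = |V(-1)|; divisible by 3, so tricolorable


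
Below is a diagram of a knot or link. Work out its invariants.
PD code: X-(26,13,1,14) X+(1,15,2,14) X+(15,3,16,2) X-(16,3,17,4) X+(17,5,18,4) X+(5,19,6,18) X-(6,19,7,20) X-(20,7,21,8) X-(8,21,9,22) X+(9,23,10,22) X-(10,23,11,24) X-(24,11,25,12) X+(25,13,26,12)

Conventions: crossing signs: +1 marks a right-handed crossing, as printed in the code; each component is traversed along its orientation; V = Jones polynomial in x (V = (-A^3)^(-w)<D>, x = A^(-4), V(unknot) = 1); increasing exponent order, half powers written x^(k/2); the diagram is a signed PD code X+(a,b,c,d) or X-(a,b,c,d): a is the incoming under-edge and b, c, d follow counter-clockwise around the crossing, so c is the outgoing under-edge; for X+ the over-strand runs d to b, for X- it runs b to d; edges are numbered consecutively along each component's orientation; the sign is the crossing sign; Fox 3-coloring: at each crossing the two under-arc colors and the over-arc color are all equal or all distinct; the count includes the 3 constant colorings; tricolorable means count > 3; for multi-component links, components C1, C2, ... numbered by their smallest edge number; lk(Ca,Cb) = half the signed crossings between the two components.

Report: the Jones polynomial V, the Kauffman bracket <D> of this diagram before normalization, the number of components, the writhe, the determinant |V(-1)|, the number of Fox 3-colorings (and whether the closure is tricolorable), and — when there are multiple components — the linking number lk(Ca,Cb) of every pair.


V(x) = 1
bracket: -A^-3, w = -1
1 component, writhe -1, over 13 crossings
det 1, colorings 3 of 3^13 — not tricolorable
observation: w = -1 (over 13 crossings) is diagram-only; (-A^3)^(1) removes it from V


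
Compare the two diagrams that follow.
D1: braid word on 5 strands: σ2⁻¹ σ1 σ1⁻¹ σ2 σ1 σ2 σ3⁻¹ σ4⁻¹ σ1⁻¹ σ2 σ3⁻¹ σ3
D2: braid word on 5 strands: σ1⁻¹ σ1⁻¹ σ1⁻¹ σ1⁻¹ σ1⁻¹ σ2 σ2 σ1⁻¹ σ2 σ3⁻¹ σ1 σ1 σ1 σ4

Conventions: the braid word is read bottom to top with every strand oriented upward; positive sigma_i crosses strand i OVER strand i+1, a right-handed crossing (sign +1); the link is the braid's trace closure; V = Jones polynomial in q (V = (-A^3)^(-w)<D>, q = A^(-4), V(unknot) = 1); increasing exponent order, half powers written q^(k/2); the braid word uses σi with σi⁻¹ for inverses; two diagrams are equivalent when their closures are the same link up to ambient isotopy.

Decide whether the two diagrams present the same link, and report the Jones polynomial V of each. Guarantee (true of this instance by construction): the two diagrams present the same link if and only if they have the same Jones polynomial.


equivalent: no
V(D1) = 1  (w 0, c 12, <D> = 1)
V(D2) = -q^-3 + 2q^-2 - 2q^-1 + 3 - 2q + 2q^2 - q^3  [14 crossings, <D> = -A^-12 + 2A^-8 - 2A^-4 + 3 - 2A^4 + 2A^8 - A^12, w = 0]
key observation: V(q) takes 2 values over 2 diagrams, fixing the grouping


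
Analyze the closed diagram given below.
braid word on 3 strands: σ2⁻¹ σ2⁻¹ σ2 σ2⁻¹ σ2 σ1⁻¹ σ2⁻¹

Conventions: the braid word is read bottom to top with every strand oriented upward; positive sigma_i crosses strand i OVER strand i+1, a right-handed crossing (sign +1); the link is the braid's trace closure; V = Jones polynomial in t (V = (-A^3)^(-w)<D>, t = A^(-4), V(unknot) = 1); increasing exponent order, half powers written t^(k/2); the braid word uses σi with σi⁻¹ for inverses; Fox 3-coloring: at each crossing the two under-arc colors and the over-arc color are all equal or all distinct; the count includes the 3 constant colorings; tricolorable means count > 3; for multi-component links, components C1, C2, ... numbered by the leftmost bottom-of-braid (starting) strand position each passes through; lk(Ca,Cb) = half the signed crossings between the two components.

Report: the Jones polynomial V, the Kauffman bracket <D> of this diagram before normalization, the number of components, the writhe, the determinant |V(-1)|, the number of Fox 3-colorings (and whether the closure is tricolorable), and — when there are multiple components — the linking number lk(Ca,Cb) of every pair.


V(t) = -t^(-5/2) - t^(-1/2)
bracket: A^-7 + A, w = -3
2 components, writhe -3, over 7 crossings
lk(C1,C2) = -1
det 2, colorings 3 of 3^7 — not tricolorable
observation: w = -3 shifts under R1 moves; the (-A^3)^(3) factor cancels that in V


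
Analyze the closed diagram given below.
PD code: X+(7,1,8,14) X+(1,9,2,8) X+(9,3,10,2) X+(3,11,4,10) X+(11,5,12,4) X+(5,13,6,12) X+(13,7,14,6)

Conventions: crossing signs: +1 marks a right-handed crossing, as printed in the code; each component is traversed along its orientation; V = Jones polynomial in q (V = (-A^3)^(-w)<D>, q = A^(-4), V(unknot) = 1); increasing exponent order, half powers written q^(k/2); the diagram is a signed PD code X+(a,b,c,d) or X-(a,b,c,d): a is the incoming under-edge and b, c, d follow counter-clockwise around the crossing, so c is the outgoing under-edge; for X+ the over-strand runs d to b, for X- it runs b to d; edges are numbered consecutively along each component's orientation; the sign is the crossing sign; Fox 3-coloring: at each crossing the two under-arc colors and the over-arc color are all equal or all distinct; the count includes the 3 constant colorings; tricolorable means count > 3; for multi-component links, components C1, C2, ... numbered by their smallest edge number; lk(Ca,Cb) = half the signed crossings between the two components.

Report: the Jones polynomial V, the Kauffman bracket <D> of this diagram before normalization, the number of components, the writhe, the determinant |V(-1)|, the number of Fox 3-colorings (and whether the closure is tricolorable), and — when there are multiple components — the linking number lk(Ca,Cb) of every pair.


V(q) = q^3 + q^5 - q^6 + q^7 - q^8 + q^9 - q^10
bracket: A^-19 - A^-15 + A^-11 - A^-7 + A^-3 - A - A^9, w = +7
1 component, writhe +7, over 7 crossings
det 7, colorings 3 of 3^7 — not tricolorable
observation: |V(-1)| = 7: so not tricolorable, since 3 does not divide 7


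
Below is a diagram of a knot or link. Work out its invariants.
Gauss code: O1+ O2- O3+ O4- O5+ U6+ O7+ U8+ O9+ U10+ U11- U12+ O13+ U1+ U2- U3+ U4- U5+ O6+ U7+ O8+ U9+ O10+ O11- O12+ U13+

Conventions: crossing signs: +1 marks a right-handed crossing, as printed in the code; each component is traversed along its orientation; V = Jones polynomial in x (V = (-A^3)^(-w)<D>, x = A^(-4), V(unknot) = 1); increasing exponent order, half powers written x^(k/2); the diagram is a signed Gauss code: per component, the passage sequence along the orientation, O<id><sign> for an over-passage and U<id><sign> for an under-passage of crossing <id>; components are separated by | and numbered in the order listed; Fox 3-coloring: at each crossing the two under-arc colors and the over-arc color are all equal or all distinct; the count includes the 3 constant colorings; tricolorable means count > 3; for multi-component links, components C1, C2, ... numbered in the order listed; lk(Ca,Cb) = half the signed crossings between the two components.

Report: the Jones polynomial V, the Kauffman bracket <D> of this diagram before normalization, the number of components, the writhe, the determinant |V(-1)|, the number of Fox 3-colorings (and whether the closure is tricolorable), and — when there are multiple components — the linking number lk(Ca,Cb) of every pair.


V = x^3 + x^5 - x^6 + x^7 - x^8 + x^9 - x^10
<D> = A^-19 - A^-15 + A^-11 - A^-7 + A^-3 - A - A^9 (w = +7)
1 component over 13 crossings, w = +7
3 Fox colorings among 3^13, |V(-1)| = 7: not tricolorable
why: w = +7 shifts under R1 moves; the (-A^3)^(-7) factor cancels that in V


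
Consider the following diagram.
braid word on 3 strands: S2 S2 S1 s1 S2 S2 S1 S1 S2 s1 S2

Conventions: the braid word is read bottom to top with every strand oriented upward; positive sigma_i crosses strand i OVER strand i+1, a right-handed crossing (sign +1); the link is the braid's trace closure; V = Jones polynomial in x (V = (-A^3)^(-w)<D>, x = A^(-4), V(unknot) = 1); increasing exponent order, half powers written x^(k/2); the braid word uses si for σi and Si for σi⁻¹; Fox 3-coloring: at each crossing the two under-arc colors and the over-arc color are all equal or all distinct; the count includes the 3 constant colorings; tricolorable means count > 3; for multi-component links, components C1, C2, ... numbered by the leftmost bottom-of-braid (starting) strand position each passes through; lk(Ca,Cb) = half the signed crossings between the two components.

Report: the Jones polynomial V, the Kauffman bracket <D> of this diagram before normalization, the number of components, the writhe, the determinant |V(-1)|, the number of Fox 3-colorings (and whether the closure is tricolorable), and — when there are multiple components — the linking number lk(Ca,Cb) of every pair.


Jones polynomial: V(x) = -x^(-21/2) + x^(-19/2) - 2x^(-17/2) + 3x^(-15/2) - 3x^(-13/2) + 2x^(-11/2) - 2x^(-9/2) + x^(-7/2) - x^(-5/2)
<D> = A^-11 - A^-7 + 2A^-3 - 2A + 3A^5 - 3A^9 + 2A^13 - A^17 + A^21; writhe -7
components 2, writhe -7 (11 crossings)
linking number lk(C1,C2) = -4
3-colorings: 3 of 3^11, det 16 — not tricolorable
note: the 1 component pair carries total linking -4


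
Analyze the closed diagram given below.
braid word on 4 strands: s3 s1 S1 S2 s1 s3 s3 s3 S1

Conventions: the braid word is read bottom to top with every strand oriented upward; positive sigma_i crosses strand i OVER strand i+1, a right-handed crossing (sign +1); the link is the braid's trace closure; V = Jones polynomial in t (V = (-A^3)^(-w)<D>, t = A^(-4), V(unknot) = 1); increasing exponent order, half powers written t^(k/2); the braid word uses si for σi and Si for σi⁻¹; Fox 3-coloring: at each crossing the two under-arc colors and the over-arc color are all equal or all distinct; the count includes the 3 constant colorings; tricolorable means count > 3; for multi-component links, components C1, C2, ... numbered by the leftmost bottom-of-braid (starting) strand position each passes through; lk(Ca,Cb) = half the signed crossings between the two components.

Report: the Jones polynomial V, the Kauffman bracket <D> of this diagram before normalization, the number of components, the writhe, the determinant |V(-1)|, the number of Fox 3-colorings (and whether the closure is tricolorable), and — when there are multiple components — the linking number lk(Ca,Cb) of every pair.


V(t) = t + t^2 + t^3 + t^6
bracket: -A^-15 - A^-3 - A - A^5, w = +3
3 components, writhe +3, over 9 crossings
lk(C1,C2) = 0
linking number lk(C1,C3) = 0
lk(C2,C3): +2
det 0, colorings 9 of 3^10 — tricolorable
observation: w = +3 shifts under R1 moves; the (-A^3)^(-3) factor cancels that in V


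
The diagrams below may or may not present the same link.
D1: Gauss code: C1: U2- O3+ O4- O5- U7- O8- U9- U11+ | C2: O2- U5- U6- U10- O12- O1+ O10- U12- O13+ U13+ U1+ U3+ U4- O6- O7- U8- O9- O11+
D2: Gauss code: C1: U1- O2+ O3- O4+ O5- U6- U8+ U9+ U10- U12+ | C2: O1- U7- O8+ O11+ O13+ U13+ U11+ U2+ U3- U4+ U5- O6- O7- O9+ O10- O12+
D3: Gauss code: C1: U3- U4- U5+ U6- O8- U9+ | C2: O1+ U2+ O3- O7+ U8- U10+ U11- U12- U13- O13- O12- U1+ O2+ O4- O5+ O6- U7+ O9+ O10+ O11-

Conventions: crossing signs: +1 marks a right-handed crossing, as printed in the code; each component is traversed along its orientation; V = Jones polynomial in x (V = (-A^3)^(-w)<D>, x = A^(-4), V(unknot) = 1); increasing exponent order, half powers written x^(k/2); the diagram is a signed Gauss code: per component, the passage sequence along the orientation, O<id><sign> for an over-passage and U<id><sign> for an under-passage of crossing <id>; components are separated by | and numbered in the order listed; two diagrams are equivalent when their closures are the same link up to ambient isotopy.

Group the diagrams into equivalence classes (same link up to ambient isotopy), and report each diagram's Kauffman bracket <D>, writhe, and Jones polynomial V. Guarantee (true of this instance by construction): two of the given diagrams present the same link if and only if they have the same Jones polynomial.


equivalence classes: {D1} | {D2} | {D3}
D1 (bracket A^-9 + A^-1 - A^3 + A^7; 13 crossings at w = -5): V = -x^(-11/2) + x^(-9/2) - x^(-7/2) - x^(-3/2)
D2 (bracket A + A^5; 13 crossings at w = +1): V = -x^(-1/2) - x^(1/2)
D3 (bracket -A^-17 + A^-13 - A^-9 + 2A^-5 + A^3; 13 crossings at w = -1): V = -x^(-3/2) - 2x^(1/2) + x^(3/2) - x^(5/2) + x^(7/2)
key observation: V(x) takes 3 values over 3 diagrams, fixing the grouping


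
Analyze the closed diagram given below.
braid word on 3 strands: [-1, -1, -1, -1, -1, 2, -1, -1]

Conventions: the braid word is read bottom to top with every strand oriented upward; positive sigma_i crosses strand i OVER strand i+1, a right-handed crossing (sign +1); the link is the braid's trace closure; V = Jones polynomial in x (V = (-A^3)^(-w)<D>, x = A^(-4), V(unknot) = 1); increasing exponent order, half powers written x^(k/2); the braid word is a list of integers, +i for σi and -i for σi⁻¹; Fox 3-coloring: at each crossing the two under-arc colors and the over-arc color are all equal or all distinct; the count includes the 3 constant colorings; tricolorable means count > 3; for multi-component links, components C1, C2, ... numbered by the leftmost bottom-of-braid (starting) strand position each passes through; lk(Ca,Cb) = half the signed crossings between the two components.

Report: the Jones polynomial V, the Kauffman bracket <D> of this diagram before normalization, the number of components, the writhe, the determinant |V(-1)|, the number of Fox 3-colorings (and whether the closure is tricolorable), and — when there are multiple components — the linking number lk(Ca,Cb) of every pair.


V(x) = -x^-10 + x^-9 - x^-8 + x^-7 - x^-6 + x^-5 + x^-3
bracket: A^-6 + A^2 - A^6 + A^10 - A^14 + A^18 - A^22, w = -6
1 component, writhe -6, over 8 crossings
det 7, colorings 3 of 3^8 — not tricolorable
observation: w = -6 shifts under R1 moves; the (-A^3)^(6) factor cancels that in V


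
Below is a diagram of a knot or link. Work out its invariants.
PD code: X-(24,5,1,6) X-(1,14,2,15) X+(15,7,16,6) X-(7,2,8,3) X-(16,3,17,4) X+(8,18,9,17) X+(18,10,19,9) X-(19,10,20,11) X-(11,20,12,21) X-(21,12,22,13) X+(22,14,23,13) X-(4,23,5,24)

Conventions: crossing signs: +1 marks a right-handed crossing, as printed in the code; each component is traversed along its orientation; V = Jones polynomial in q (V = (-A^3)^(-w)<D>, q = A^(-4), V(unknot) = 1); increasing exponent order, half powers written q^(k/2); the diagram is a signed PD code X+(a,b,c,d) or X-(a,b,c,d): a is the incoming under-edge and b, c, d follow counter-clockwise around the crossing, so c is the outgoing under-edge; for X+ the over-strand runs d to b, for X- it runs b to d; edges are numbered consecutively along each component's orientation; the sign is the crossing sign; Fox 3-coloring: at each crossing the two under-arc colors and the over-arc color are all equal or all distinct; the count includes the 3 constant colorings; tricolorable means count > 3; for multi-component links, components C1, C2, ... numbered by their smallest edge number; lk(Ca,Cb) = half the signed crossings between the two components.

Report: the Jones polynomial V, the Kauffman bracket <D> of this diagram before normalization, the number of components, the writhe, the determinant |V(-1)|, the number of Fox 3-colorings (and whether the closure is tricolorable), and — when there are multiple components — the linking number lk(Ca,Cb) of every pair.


Jones polynomial: V(q) = -q^-6 + q^-5 - q^-4 + 2q^-3 - q^-2 + q^-1
<D> = A^-8 - A^-4 + 2 - A^4 + A^8 - A^12; writhe -4
components 1, writhe -4 (12 crossings)
3-colorings: 3 of 3^12, det 7 — not tricolorable
note: the span of V is 5, forcing >= 5 crossings in any diagram


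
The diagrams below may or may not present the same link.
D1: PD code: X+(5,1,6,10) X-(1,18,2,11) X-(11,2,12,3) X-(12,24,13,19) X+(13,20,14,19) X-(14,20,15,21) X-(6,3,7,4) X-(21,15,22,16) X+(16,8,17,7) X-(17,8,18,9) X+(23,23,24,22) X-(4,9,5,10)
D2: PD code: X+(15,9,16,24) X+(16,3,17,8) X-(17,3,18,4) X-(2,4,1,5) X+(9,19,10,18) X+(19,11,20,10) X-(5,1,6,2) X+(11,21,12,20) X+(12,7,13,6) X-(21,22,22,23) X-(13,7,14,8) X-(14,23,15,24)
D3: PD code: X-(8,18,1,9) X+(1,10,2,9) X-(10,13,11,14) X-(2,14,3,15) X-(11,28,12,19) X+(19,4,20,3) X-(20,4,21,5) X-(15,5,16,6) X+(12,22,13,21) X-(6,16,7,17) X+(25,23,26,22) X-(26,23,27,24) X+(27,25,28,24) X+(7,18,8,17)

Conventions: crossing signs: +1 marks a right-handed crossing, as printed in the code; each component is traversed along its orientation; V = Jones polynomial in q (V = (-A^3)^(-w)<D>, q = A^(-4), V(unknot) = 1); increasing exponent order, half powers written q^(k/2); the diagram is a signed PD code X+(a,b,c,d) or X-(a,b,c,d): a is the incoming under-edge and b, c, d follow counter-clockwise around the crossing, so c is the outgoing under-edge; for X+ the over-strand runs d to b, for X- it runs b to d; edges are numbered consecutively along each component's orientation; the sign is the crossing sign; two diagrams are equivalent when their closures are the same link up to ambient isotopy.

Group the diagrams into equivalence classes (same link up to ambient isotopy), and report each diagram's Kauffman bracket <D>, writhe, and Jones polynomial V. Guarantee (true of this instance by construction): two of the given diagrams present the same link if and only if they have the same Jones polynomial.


equivalence classes: {D1} | {D2} | {D3}
D1 (bracket A^-8 + 2 + A^8; 12 crossings at w = -4): V = q^-5 + 2q^-3 + q^-1
V(D2) = q^-2 + q^-1 + 2 + q - q^4  (w 0, c 12, <D> = -A^-16 + A^-4 + 2 + A^4 + A^8)
D3 (bracket A^-6 + A^-2 + A^2 + A^6; 14 crossings at w = -2): V = q^-3 + q^-2 + q^-1 + 1
key observation: 3 classes among 3 diagrams; unequal V(q) rules out equality


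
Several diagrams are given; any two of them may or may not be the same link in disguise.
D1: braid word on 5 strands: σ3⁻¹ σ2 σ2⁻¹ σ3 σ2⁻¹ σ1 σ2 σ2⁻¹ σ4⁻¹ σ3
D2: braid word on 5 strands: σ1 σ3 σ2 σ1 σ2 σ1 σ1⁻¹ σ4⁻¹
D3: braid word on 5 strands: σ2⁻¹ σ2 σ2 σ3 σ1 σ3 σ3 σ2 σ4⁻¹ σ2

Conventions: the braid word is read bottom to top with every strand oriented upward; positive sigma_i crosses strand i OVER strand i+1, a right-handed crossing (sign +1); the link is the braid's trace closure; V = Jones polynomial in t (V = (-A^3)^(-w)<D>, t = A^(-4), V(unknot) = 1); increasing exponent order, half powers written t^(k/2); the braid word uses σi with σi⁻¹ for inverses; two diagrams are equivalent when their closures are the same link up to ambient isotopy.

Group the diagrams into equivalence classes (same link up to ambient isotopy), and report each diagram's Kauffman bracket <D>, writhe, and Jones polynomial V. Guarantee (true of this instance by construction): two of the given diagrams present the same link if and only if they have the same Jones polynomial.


classes: {D1} | {D2} | {D3}
V(D1) = 1  [10 crossings, <D> = 1, w = 0]
V(D2) = t + t^3 - t^4  [8 crossings, <D> = -A^-4 + 1 + A^8, w = +4]
V(D3) = t^2 + 2t^4 - 2t^5 + t^6 - 2t^7 + t^8  [10 crossings, <D> = A^-14 - 2A^-10 + A^-6 - 2A^-2 + 2A^2 + A^10, w = +6]
note: comparing 3 Jones polynomials yields 3 groups


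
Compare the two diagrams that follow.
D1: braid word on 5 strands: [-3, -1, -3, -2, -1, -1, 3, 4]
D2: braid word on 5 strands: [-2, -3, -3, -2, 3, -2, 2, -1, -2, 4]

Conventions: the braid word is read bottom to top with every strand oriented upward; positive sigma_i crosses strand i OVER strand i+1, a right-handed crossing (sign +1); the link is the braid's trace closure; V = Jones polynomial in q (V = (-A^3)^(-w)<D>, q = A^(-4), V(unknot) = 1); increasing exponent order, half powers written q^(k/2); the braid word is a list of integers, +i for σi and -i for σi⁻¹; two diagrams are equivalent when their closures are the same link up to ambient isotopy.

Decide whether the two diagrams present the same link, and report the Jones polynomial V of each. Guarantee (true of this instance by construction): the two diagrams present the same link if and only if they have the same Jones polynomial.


same link: no
V(D1) = -q^-4 + q^-3 + q^-1  [8 crossings, <D> = A^-8 + 1 - A^4, w = -4]
V(D2) = -q^-6 + q^-5 - q^-4 + 2q^-3 - q^-2 + q^-1  (w -4, c 10, <D> = A^-8 - A^-4 + 2 - A^4 + A^8 - A^12)
note: 2 values of V(q) split the 2 diagrams


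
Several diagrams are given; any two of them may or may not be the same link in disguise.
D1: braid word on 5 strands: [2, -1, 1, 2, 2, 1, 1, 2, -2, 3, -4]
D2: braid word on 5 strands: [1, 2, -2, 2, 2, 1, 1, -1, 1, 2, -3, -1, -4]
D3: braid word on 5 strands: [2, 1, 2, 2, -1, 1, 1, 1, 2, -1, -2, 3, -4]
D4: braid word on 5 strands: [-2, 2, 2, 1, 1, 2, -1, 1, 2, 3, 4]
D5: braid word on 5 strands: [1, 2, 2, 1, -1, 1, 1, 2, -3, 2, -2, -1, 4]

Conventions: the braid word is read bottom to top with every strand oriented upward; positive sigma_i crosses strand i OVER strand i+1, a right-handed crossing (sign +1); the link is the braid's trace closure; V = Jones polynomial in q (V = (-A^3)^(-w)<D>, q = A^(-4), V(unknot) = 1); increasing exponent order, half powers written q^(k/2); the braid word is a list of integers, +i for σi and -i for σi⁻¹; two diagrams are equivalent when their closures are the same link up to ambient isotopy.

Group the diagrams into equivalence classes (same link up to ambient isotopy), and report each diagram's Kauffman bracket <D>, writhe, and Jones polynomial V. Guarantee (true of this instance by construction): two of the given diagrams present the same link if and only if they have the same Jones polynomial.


grouping into links: {D1, D2, D3, D4, D5}
V(D1) = -q^(3/2) - 2q^(7/2) + q^(9/2) - q^(11/2) + q^(13/2)  (w +5, c 11, <D> = -A^-11 + A^-7 - A^-3 + 2A + A^9)
D2 (bracket -A^-17 + A^-13 - A^-9 + 2A^-5 + A^3; 13 crossings at w = +3): V = -q^(3/2) - 2q^(7/2) + q^(9/2) - q^(11/2) + q^(13/2)
V(D3) = -q^(3/2) - 2q^(7/2) + q^(9/2) - q^(11/2) + q^(13/2)  (w +5, c 13, <D> = -A^-11 + A^-7 - A^-3 + 2A + A^9)
D4 (bracket -A^-5 + A^-1 - A^3 + 2A^7 + A^15; 11 crossings at w = +7): V = -q^(3/2) - 2q^(7/2) + q^(9/2) - q^(11/2) + q^(13/2)
V(D5) = -q^(3/2) - 2q^(7/2) + q^(9/2) - q^(11/2) + q^(13/2)  (w +5, c 13, <D> = -A^-11 + A^-7 - A^-3 + 2A + A^9)
why: one V(q) for all 5 diagrams — one class (guaranteed)
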